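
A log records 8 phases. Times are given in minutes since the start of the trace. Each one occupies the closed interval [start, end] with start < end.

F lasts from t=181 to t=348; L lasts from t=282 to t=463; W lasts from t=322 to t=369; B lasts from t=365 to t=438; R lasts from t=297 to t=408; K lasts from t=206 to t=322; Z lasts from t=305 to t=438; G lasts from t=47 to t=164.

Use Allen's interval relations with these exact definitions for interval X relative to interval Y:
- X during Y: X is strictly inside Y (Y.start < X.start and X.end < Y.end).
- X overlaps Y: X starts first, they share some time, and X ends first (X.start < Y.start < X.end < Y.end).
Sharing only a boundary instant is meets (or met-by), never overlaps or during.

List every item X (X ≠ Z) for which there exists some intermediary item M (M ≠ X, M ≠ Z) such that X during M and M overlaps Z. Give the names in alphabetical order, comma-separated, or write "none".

K, W

Target Z = [t=305, t=438].
Intermediaries M with M overlaps Z: F, K, R.
Via F — items with X during F: K.
Via K — items with X during K: none.
Via R — items with X during R: W.
Union: K, W.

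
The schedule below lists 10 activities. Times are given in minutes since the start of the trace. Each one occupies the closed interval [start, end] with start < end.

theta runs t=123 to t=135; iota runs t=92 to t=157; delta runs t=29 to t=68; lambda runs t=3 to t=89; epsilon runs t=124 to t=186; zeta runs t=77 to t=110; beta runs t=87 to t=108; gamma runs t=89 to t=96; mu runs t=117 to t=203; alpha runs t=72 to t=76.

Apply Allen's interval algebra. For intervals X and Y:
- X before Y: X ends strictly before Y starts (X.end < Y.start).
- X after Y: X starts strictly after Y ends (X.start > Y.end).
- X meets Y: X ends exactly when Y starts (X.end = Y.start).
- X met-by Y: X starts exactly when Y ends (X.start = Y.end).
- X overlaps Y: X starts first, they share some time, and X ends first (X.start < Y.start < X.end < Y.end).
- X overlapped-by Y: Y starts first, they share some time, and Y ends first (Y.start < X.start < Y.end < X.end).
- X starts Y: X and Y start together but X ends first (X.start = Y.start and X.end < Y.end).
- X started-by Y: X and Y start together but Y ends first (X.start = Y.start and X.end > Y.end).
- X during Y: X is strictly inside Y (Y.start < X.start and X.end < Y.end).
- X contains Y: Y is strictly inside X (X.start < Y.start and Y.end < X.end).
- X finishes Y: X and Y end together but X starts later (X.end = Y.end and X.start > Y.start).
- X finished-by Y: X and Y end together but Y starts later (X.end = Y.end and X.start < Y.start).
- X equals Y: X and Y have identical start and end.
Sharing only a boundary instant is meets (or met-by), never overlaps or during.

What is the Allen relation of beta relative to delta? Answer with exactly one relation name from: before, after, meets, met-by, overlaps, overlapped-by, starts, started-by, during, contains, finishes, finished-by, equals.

after

beta = [t=87, t=108]; delta = [t=29, t=68].
Compare endpoints: beta.start > delta.start, beta.start > delta.end, beta.end > delta.start, beta.end > delta.end.
That pattern is 'after'.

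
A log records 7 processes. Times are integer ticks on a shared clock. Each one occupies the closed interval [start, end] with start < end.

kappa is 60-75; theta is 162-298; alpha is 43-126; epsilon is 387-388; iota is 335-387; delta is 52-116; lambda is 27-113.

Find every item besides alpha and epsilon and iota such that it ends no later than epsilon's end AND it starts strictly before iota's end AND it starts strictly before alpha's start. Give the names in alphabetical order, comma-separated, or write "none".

lambda

Conditions: its end is no later than epsilon's end (X.end <= 388) AND its start is strictly before iota's end (X.start < 387) AND its start is strictly before alpha's start (X.start < 43).
delta: end 116 <= 388? ✓; start 52 < 387? ✓; start 52 < 43? ✗ → no.
kappa: end 75 <= 388? ✓; start 60 < 387? ✓; start 60 < 43? ✗ → no.
lambda: end 113 <= 388? ✓; start 27 < 387? ✓; start 27 < 43? ✓ → yes.
theta: end 298 <= 388? ✓; start 162 < 387? ✓; start 162 < 43? ✗ → no.
Result: lambda.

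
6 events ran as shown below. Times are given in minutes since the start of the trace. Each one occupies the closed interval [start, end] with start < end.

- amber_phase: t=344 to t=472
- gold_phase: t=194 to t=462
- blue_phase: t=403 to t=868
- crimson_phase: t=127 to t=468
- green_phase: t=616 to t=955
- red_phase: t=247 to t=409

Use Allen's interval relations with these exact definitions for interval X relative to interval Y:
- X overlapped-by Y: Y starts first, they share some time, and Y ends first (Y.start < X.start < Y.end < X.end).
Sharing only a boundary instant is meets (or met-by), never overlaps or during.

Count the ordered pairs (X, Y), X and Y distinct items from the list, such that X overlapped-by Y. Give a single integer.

8

Checking all 30 ordered pairs for relation 'overlapped-by'; matching pairs in alphabetical order:
(amber_phase, crimson_phase): amber_phase overlapped-by crimson_phase ✓
(amber_phase, gold_phase): amber_phase overlapped-by gold_phase ✓
(amber_phase, red_phase): amber_phase overlapped-by red_phase ✓
(blue_phase, amber_phase): blue_phase overlapped-by amber_phase ✓
(blue_phase, crimson_phase): blue_phase overlapped-by crimson_phase ✓
(blue_phase, gold_phase): blue_phase overlapped-by gold_phase ✓
(blue_phase, red_phase): blue_phase overlapped-by red_phase ✓
(green_phase, blue_phase): green_phase overlapped-by blue_phase ✓
Count: 8.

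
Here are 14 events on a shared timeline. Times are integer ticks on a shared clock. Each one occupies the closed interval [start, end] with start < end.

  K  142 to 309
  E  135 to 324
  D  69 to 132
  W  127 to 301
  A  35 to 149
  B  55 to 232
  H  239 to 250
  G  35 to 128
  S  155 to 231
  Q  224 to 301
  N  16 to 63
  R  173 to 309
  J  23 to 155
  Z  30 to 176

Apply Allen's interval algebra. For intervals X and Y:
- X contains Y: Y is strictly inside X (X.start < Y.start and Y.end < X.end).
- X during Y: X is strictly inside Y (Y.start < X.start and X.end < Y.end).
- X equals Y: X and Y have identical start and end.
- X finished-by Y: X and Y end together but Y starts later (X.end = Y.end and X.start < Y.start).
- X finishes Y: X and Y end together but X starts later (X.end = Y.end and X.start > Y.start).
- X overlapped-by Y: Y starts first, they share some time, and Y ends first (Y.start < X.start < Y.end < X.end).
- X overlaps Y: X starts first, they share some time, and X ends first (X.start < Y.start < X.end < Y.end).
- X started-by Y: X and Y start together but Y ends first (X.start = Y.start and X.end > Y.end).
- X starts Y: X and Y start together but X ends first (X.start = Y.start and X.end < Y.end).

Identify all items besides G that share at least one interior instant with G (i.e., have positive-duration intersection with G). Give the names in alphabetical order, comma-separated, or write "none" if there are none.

Target G = [35, 128].
A [35, 149] → started-by → yes.
B [55, 232] → overlapped-by → yes.
D [69, 132] → overlapped-by → yes.
E [135, 324] → after → no.
H [239, 250] → after → no.
J [23, 155] → contains → yes.
K [142, 309] → after → no.
N [16, 63] → overlaps → yes.
Q [224, 301] → after → no.
R [173, 309] → after → no.
S [155, 231] → after → no.
W [127, 301] → overlapped-by → yes.
Z [30, 176] → contains → yes.
Result: A, B, D, J, N, W, Z.

A, B, D, J, N, W, Z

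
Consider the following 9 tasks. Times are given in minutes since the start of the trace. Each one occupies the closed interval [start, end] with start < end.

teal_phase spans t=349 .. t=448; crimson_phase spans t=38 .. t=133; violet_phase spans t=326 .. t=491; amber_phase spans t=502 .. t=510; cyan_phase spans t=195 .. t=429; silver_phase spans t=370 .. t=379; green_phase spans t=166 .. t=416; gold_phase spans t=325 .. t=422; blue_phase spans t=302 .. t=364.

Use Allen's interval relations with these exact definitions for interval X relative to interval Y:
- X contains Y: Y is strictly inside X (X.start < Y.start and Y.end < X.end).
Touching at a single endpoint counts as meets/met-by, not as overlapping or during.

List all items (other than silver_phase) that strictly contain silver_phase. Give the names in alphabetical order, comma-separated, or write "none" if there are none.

cyan_phase, gold_phase, green_phase, teal_phase, violet_phase

Target silver_phase = [t=370, t=379].
amber_phase [t=502, t=510] → after → no.
blue_phase [t=302, t=364] → before → no.
crimson_phase [t=38, t=133] → before → no.
cyan_phase [t=195, t=429] → contains → yes.
gold_phase [t=325, t=422] → contains → yes.
green_phase [t=166, t=416] → contains → yes.
teal_phase [t=349, t=448] → contains → yes.
violet_phase [t=326, t=491] → contains → yes.
Result: cyan_phase, gold_phase, green_phase, teal_phase, violet_phase.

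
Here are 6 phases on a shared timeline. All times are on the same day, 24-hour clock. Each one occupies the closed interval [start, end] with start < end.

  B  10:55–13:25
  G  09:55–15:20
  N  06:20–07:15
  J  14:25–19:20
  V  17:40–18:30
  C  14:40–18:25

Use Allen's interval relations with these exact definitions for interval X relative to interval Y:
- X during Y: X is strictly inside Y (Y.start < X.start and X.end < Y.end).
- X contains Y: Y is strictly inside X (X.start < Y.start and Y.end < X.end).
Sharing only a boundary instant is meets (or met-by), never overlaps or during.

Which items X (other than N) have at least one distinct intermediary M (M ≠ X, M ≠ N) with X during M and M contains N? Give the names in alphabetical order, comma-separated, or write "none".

Target N = [06:20, 07:15].
Intermediaries M with M contains N: none.
Union: none.

none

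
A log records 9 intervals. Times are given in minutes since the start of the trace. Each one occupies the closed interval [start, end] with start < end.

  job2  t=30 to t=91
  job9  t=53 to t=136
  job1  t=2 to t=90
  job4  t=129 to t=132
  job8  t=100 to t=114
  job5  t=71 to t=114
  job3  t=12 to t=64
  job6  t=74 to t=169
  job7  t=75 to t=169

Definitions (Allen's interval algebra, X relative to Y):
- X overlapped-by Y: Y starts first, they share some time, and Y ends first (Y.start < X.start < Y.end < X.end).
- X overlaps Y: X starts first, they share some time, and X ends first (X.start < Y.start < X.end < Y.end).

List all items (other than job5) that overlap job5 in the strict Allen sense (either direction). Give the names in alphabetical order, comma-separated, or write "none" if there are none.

Target job5 = [t=71, t=114].
job1 [t=2, t=90] → overlaps → yes.
job2 [t=30, t=91] → overlaps → yes.
job3 [t=12, t=64] → before → no.
job4 [t=129, t=132] → after → no.
job6 [t=74, t=169] → overlapped-by → yes.
job7 [t=75, t=169] → overlapped-by → yes.
job8 [t=100, t=114] → finishes → no.
job9 [t=53, t=136] → contains → no.
Result: job1, job2, job6, job7.

job1, job2, job6, job7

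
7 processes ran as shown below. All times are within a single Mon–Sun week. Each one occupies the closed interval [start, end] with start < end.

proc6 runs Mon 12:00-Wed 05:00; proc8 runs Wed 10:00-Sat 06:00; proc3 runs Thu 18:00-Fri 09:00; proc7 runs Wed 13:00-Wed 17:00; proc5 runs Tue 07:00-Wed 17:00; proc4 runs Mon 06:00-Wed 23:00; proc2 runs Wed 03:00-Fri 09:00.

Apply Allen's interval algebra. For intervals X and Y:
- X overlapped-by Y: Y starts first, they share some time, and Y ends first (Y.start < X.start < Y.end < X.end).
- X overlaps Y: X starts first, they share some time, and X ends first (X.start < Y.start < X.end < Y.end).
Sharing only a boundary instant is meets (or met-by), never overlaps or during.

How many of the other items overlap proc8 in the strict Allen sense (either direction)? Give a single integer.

Target proc8 = [Wed 10:00, Sat 06:00].
proc2 [Wed 03:00, Fri 09:00] → overlaps → counts.
proc3 [Thu 18:00, Fri 09:00] → during → no.
proc4 [Mon 06:00, Wed 23:00] → overlaps → counts.
proc5 [Tue 07:00, Wed 17:00] → overlaps → counts.
proc6 [Mon 12:00, Wed 05:00] → before → no.
proc7 [Wed 13:00, Wed 17:00] → during → no.
Total: 3.

3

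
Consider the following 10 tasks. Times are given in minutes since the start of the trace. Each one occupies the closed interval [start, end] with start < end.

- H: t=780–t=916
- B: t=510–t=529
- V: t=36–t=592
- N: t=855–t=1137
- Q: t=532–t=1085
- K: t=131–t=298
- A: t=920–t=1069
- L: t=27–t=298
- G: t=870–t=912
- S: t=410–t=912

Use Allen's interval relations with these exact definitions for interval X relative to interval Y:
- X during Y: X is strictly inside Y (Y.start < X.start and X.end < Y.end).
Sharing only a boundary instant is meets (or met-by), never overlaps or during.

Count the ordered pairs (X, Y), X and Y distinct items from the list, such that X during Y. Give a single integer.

9

Checking all 90 ordered pairs for relation 'during'; matching pairs in alphabetical order:
(A, N): A during N ✓
(A, Q): A during Q ✓
(B, S): B during S ✓
(B, V): B during V ✓
(G, H): G during H ✓
(G, N): G during N ✓
(G, Q): G during Q ✓
(H, Q): H during Q ✓
(K, V): K during V ✓
Count: 9.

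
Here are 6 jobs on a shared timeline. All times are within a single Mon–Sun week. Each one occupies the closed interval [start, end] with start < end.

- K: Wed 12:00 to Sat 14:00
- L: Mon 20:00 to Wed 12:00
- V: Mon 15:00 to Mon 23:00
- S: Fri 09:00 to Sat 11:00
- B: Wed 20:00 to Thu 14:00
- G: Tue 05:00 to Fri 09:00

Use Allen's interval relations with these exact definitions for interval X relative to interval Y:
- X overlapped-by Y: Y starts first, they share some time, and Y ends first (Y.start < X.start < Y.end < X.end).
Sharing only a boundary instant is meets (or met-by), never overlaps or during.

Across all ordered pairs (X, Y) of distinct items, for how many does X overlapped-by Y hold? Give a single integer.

Checking all 30 ordered pairs for relation 'overlapped-by'; matching pairs in alphabetical order:
(G, L): G overlapped-by L ✓
(K, G): K overlapped-by G ✓
(L, V): L overlapped-by V ✓
Count: 3.

3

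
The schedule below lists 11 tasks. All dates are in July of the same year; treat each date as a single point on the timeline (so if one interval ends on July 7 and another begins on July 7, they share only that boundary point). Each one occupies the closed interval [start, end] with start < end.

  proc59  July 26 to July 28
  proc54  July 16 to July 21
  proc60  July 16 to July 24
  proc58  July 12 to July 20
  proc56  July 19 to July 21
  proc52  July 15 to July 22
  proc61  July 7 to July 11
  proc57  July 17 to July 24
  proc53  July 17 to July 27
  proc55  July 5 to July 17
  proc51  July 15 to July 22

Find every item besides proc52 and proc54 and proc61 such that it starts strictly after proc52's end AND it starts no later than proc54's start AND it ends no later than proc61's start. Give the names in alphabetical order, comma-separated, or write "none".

none

Conditions: its start is strictly after proc52's end (X.start > July 22) AND its start is no later than proc54's start (X.start <= July 16) AND its end is no later than proc61's start (X.end <= July 7).
proc51: start July 15 > July 22? ✗; start July 15 <= July 16? ✓; end July 22 <= July 7? ✗ → no.
proc53: start July 17 > July 22? ✗; start July 17 <= July 16? ✗; end July 27 <= July 7? ✗ → no.
proc55: start July 5 > July 22? ✗; start July 5 <= July 16? ✓; end July 17 <= July 7? ✗ → no.
proc56: start July 19 > July 22? ✗; start July 19 <= July 16? ✗; end July 21 <= July 7? ✗ → no.
proc57: start July 17 > July 22? ✗; start July 17 <= July 16? ✗; end July 24 <= July 7? ✗ → no.
proc58: start July 12 > July 22? ✗; start July 12 <= July 16? ✓; end July 20 <= July 7? ✗ → no.
proc59: start July 26 > July 22? ✓; start July 26 <= July 16? ✗; end July 28 <= July 7? ✗ → no.
proc60: start July 16 > July 22? ✗; start July 16 <= July 16? ✓; end July 24 <= July 7? ✗ → no.
Result: none.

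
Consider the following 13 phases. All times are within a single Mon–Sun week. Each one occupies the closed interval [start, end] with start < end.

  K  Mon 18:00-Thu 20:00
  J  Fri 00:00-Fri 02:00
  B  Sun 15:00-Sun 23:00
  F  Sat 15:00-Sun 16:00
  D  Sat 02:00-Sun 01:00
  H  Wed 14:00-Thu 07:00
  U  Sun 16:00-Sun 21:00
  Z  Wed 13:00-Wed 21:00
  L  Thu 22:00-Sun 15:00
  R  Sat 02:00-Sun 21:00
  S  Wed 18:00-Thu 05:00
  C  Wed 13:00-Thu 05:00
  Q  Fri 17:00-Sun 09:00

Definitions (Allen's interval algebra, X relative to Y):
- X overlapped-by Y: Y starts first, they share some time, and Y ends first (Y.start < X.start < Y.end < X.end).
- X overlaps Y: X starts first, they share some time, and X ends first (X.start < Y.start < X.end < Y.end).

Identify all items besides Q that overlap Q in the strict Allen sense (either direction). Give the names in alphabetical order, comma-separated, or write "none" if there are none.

Target Q = [Fri 17:00, Sun 09:00].
B [Sun 15:00, Sun 23:00] → after → no.
C [Wed 13:00, Thu 05:00] → before → no.
D [Sat 02:00, Sun 01:00] → during → no.
F [Sat 15:00, Sun 16:00] → overlapped-by → yes.
H [Wed 14:00, Thu 07:00] → before → no.
J [Fri 00:00, Fri 02:00] → before → no.
K [Mon 18:00, Thu 20:00] → before → no.
L [Thu 22:00, Sun 15:00] → contains → no.
R [Sat 02:00, Sun 21:00] → overlapped-by → yes.
S [Wed 18:00, Thu 05:00] → before → no.
U [Sun 16:00, Sun 21:00] → after → no.
Z [Wed 13:00, Wed 21:00] → before → no.
Result: F, R.

F, R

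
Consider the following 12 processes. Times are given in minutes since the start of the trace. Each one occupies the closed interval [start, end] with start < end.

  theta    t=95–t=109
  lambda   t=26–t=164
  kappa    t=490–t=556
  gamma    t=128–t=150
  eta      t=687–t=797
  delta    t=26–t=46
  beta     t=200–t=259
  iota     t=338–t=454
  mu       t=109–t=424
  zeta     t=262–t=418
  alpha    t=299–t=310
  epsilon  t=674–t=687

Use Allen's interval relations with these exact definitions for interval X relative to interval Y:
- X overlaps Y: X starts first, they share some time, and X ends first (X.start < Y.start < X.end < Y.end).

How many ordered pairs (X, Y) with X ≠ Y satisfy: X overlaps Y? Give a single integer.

3

Checking all 132 ordered pairs for relation 'overlaps'; matching pairs in alphabetical order:
(lambda, mu): lambda overlaps mu ✓
(mu, iota): mu overlaps iota ✓
(zeta, iota): zeta overlaps iota ✓
Count: 3.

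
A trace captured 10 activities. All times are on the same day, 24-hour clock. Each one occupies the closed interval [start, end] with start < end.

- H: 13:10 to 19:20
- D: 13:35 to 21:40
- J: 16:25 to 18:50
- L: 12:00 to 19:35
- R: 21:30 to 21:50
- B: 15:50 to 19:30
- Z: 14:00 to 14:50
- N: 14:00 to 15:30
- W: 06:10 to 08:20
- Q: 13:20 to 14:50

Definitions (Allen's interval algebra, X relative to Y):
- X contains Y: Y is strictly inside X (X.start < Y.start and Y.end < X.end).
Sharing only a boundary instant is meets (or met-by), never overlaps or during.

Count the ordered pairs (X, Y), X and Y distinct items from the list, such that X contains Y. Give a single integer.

Checking all 90 ordered pairs for relation 'contains'; matching pairs in alphabetical order:
(B, J): B contains J ✓
(D, B): D contains B ✓
(D, J): D contains J ✓
(D, N): D contains N ✓
(D, Z): D contains Z ✓
(H, J): H contains J ✓
(H, N): H contains N ✓
(H, Q): H contains Q ✓
(H, Z): H contains Z ✓
(L, B): L contains B ✓
(L, H): L contains H ✓
(L, J): L contains J ✓
(L, N): L contains N ✓
(L, Q): L contains Q ✓
(L, Z): L contains Z ✓
Count: 15.

15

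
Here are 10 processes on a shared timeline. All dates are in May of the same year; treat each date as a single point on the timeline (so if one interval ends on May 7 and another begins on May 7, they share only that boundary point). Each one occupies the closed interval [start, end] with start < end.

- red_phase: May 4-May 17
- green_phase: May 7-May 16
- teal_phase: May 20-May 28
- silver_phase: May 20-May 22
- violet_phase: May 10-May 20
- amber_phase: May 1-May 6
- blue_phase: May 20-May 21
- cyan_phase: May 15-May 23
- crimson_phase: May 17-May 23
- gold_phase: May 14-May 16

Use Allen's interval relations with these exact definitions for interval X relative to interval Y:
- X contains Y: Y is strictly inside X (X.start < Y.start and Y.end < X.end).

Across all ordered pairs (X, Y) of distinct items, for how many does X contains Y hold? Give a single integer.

7

Checking all 90 ordered pairs for relation 'contains'; matching pairs in alphabetical order:
(crimson_phase, blue_phase): crimson_phase contains blue_phase ✓
(crimson_phase, silver_phase): crimson_phase contains silver_phase ✓
(cyan_phase, blue_phase): cyan_phase contains blue_phase ✓
(cyan_phase, silver_phase): cyan_phase contains silver_phase ✓
(red_phase, gold_phase): red_phase contains gold_phase ✓
(red_phase, green_phase): red_phase contains green_phase ✓
(violet_phase, gold_phase): violet_phase contains gold_phase ✓
Count: 7.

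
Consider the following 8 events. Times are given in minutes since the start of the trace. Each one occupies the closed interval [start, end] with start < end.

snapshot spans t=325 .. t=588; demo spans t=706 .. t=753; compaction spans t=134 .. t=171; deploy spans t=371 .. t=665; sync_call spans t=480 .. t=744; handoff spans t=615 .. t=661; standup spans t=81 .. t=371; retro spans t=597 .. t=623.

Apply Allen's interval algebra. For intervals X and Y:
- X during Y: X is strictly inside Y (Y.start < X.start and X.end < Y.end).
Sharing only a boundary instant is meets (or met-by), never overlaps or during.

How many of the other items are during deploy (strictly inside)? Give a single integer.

2

Target deploy = [t=371, t=665].
compaction [t=134, t=171] → before → no.
demo [t=706, t=753] → after → no.
handoff [t=615, t=661] → during → counts.
retro [t=597, t=623] → during → counts.
snapshot [t=325, t=588] → overlaps → no.
standup [t=81, t=371] → meets → no.
sync_call [t=480, t=744] → overlapped-by → no.
Total: 2.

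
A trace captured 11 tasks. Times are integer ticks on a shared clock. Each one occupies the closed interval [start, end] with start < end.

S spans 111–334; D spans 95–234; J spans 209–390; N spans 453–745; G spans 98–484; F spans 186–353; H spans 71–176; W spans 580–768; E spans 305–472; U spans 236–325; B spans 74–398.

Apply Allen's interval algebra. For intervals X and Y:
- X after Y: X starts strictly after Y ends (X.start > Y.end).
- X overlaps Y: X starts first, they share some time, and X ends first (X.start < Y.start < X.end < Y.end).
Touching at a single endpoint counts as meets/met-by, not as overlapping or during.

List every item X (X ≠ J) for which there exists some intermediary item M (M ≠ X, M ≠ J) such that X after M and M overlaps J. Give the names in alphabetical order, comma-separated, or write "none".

E, N, U, W

Target J = [209, 390].
Intermediaries M with M overlaps J: D, F, S.
Via D — items with X after D: E, N, U, W.
Via F — items with X after F: N, W.
Via S — items with X after S: N, W.
Union: E, N, U, W.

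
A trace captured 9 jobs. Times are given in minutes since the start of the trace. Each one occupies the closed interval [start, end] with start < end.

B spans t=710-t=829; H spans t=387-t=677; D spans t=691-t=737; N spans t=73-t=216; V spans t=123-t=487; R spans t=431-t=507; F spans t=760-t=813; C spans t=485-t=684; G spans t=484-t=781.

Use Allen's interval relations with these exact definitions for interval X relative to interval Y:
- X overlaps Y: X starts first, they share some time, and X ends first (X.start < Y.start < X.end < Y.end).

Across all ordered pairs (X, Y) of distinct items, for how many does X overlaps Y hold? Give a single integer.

12

Checking all 72 ordered pairs for relation 'overlaps'; matching pairs in alphabetical order:
(D, B): D overlaps B ✓
(G, B): G overlaps B ✓
(G, F): G overlaps F ✓
(H, C): H overlaps C ✓
(H, G): H overlaps G ✓
(N, V): N overlaps V ✓
(R, C): R overlaps C ✓
(R, G): R overlaps G ✓
(V, C): V overlaps C ✓
(V, G): V overlaps G ✓
(V, H): V overlaps H ✓
(V, R): V overlaps R ✓
Count: 12.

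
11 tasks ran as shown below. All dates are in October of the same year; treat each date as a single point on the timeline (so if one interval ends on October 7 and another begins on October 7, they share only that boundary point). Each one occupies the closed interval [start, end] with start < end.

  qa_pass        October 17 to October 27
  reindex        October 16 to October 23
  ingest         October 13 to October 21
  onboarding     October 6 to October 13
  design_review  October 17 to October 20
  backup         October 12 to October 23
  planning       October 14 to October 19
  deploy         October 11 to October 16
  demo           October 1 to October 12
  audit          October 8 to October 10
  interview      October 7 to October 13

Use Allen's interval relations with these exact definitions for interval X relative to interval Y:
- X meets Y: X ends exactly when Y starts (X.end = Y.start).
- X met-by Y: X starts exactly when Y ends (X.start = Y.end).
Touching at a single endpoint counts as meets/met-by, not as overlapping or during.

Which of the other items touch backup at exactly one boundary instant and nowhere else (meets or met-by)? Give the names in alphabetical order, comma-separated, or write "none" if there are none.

Target backup = [October 12, October 23].
audit [October 8, October 10] → before → no.
demo [October 1, October 12] → meets → yes.
deploy [October 11, October 16] → overlaps → no.
design_review [October 17, October 20] → during → no.
ingest [October 13, October 21] → during → no.
interview [October 7, October 13] → overlaps → no.
onboarding [October 6, October 13] → overlaps → no.
planning [October 14, October 19] → during → no.
qa_pass [October 17, October 27] → overlapped-by → no.
reindex [October 16, October 23] → finishes → no.
Result: demo.

demo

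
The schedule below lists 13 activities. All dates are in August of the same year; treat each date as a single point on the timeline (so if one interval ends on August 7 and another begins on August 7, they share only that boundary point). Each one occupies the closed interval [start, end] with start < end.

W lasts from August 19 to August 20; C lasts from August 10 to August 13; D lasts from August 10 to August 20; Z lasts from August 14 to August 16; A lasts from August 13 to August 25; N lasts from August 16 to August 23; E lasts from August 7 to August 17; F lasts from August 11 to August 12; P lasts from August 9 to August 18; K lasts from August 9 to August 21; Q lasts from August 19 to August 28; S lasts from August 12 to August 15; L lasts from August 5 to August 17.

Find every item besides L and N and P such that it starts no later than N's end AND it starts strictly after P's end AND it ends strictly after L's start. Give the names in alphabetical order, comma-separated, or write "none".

Conditions: its start is no later than N's end (X.start <= August 23) AND its start is strictly after P's end (X.start > August 18) AND its end is strictly after L's start (X.end > August 5).
A: start August 13 <= August 23? ✓; start August 13 > August 18? ✗; end August 25 > August 5? ✓ → no.
C: start August 10 <= August 23? ✓; start August 10 > August 18? ✗; end August 13 > August 5? ✓ → no.
D: start August 10 <= August 23? ✓; start August 10 > August 18? ✗; end August 20 > August 5? ✓ → no.
E: start August 7 <= August 23? ✓; start August 7 > August 18? ✗; end August 17 > August 5? ✓ → no.
F: start August 11 <= August 23? ✓; start August 11 > August 18? ✗; end August 12 > August 5? ✓ → no.
K: start August 9 <= August 23? ✓; start August 9 > August 18? ✗; end August 21 > August 5? ✓ → no.
Q: start August 19 <= August 23? ✓; start August 19 > August 18? ✓; end August 28 > August 5? ✓ → yes.
S: start August 12 <= August 23? ✓; start August 12 > August 18? ✗; end August 15 > August 5? ✓ → no.
W: start August 19 <= August 23? ✓; start August 19 > August 18? ✓; end August 20 > August 5? ✓ → yes.
Z: start August 14 <= August 23? ✓; start August 14 > August 18? ✗; end August 16 > August 5? ✓ → no.
Result: Q, W.

Q, W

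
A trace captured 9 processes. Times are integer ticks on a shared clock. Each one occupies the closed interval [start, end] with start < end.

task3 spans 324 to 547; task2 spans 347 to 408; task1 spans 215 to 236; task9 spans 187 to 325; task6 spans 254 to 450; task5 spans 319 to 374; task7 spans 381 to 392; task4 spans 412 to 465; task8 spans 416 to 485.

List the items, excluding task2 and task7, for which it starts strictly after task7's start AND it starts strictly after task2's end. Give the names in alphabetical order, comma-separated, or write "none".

Conditions: its start is strictly after task7's start (X.start > 381) AND its start is strictly after task2's end (X.start > 408).
task1: start 215 > 381? ✗; start 215 > 408? ✗ → no.
task3: start 324 > 381? ✗; start 324 > 408? ✗ → no.
task4: start 412 > 381? ✓; start 412 > 408? ✓ → yes.
task5: start 319 > 381? ✗; start 319 > 408? ✗ → no.
task6: start 254 > 381? ✗; start 254 > 408? ✗ → no.
task8: start 416 > 381? ✓; start 416 > 408? ✓ → yes.
task9: start 187 > 381? ✗; start 187 > 408? ✗ → no.
Result: task4, task8.

task4, task8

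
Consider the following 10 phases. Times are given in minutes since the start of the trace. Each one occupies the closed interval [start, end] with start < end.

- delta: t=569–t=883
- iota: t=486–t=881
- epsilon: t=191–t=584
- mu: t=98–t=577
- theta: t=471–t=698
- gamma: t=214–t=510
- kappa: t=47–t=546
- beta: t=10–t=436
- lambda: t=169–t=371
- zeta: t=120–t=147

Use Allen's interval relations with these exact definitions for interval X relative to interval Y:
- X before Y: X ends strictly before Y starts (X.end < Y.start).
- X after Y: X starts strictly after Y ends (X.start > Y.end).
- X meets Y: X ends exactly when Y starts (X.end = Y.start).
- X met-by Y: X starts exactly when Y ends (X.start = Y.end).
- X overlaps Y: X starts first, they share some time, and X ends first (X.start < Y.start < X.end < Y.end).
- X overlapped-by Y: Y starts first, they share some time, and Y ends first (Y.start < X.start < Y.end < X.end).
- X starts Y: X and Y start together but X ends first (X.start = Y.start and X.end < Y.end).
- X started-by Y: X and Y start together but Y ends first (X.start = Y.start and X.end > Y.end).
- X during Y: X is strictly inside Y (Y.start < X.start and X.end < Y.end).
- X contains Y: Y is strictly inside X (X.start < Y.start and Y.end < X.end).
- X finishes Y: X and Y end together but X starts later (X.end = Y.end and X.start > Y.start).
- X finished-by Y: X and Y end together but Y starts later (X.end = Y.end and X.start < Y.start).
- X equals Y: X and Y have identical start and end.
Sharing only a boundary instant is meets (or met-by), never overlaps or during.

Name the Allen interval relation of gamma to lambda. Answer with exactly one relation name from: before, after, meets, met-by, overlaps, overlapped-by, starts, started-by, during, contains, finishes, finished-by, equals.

gamma = [t=214, t=510]; lambda = [t=169, t=371].
Compare endpoints: gamma.start > lambda.start, gamma.start < lambda.end, gamma.end > lambda.start, gamma.end > lambda.end.
That pattern is 'overlapped-by'.

overlapped-by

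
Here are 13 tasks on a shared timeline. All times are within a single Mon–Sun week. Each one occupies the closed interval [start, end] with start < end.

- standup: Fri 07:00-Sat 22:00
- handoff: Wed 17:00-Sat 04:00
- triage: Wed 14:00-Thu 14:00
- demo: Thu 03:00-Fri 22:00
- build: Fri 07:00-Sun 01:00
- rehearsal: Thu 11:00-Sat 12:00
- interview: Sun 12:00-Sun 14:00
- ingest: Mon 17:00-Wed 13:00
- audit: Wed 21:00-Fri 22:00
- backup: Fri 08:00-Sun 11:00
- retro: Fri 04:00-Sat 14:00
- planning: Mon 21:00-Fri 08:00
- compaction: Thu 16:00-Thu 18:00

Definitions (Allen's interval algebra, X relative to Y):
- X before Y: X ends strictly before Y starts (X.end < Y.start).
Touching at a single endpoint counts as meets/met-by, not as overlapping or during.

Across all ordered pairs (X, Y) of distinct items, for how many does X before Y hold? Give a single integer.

31

Checking all 156 ordered pairs for relation 'before'; matching pairs in alphabetical order:
(audit, interview): audit before interview ✓
(backup, interview): backup before interview ✓
(build, interview): build before interview ✓
(compaction, backup): compaction before backup ✓
(compaction, build): compaction before build ✓
(compaction, interview): compaction before interview ✓
(compaction, retro): compaction before retro ✓
(compaction, standup): compaction before standup ✓
(demo, interview): demo before interview ✓
(handoff, interview): handoff before interview ✓
(ingest, audit): ingest before audit ✓
(ingest, backup): ingest before backup ✓
(ingest, build): ingest before build ✓
(ingest, compaction): ingest before compaction ✓
(ingest, demo): ingest before demo ✓
(ingest, handoff): ingest before handoff ✓
(ingest, interview): ingest before interview ✓
(ingest, rehearsal): ingest before rehearsal ✓
(ingest, retro): ingest before retro ✓
(ingest, standup): ingest before standup ✓
(ingest, triage): ingest before triage ✓
(planning, interview): planning before interview ✓
(rehearsal, interview): rehearsal before interview ✓
(retro, interview): retro before interview ✓
... plus 7 further pairs not listed.
Count: 31.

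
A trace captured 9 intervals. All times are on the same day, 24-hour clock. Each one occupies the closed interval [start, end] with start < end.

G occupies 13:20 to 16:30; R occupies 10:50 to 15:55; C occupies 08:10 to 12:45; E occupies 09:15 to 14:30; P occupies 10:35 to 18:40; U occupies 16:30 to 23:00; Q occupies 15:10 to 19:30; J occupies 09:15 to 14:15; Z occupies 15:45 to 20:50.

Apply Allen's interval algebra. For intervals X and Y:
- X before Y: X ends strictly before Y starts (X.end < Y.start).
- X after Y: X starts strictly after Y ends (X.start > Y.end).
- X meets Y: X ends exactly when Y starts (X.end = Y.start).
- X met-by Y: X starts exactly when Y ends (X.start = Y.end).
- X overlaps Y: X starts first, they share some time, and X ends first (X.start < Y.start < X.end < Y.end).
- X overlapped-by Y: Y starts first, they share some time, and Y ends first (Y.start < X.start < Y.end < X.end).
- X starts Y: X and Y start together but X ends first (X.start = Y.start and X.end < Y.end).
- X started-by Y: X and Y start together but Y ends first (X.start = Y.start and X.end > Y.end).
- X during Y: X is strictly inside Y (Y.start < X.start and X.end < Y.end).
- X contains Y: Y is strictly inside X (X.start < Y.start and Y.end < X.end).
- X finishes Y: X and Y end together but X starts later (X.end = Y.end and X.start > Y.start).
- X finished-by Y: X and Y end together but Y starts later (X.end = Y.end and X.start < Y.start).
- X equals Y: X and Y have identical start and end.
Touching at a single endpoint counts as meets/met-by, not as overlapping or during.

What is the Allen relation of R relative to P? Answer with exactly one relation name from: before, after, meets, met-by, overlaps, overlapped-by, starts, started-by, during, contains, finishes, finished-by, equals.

R = [10:50, 15:55]; P = [10:35, 18:40].
Compare endpoints: R.start > P.start, R.start < P.end, R.end > P.start, R.end < P.end.
That pattern is 'during'.

during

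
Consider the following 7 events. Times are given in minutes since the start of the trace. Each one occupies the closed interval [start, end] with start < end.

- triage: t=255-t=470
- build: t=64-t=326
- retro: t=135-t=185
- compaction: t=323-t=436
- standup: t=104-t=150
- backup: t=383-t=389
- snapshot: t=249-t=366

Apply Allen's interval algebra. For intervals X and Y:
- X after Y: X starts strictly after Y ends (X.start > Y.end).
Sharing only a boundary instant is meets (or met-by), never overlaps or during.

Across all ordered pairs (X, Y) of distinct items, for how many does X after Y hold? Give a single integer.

Checking all 42 ordered pairs for relation 'after'; matching pairs in alphabetical order:
(backup, build): backup after build ✓
(backup, retro): backup after retro ✓
(backup, snapshot): backup after snapshot ✓
(backup, standup): backup after standup ✓
(compaction, retro): compaction after retro ✓
(compaction, standup): compaction after standup ✓
(snapshot, retro): snapshot after retro ✓
(snapshot, standup): snapshot after standup ✓
(triage, retro): triage after retro ✓
(triage, standup): triage after standup ✓
Count: 10.

10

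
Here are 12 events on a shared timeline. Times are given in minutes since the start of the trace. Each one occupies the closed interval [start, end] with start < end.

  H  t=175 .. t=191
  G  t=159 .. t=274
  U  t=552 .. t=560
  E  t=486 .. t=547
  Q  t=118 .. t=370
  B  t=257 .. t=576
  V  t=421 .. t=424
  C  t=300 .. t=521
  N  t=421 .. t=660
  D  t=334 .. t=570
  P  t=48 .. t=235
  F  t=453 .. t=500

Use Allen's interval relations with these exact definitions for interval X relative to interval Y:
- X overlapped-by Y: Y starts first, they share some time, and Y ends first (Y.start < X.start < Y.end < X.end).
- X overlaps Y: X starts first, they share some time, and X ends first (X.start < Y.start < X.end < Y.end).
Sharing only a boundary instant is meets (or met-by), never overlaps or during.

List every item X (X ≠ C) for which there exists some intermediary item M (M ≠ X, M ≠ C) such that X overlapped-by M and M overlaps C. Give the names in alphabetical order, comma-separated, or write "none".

B, D

Target C = [t=300, t=521].
Intermediaries M with M overlaps C: Q.
Via Q — items with X overlapped-by Q: B, D.
Union: B, D.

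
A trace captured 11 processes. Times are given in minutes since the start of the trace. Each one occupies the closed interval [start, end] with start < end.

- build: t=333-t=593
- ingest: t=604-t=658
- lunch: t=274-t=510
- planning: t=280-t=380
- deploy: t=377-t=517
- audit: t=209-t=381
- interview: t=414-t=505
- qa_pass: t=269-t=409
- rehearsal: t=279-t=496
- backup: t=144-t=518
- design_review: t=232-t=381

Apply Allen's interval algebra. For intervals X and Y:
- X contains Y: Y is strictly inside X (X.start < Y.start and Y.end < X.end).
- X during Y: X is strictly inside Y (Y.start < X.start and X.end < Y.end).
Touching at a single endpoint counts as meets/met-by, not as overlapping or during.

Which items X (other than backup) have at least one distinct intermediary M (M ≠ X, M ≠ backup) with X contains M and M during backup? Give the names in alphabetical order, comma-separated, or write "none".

Target backup = [t=144, t=518].
Intermediaries M with M during backup: audit, deploy, design_review, interview, lunch, planning, qa_pass, rehearsal.
Via audit — items with X contains audit: none.
Via deploy — items with X contains deploy: build.
Via design_review — items with X contains design_review: none.
Via interview — items with X contains interview: build, deploy, lunch.
Via lunch — items with X contains lunch: none.
Via planning — items with X contains planning: audit, design_review, lunch, qa_pass, rehearsal.
Via qa_pass — items with X contains qa_pass: none.
Via rehearsal — items with X contains rehearsal: lunch.
Union: audit, build, deploy, design_review, lunch, qa_pass, rehearsal.

audit, build, deploy, design_review, lunch, qa_pass, rehearsal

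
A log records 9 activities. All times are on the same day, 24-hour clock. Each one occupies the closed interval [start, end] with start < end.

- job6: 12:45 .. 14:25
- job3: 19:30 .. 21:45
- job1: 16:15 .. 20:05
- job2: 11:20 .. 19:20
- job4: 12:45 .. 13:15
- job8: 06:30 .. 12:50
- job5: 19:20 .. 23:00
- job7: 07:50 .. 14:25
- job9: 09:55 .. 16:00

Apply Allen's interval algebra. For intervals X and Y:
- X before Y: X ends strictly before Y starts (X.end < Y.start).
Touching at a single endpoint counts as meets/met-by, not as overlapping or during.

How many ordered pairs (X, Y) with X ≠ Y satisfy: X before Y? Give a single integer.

Checking all 72 ordered pairs for relation 'before'; matching pairs in alphabetical order:
(job2, job3): job2 before job3 ✓
(job4, job1): job4 before job1 ✓
(job4, job3): job4 before job3 ✓
(job4, job5): job4 before job5 ✓
(job6, job1): job6 before job1 ✓
(job6, job3): job6 before job3 ✓
(job6, job5): job6 before job5 ✓
(job7, job1): job7 before job1 ✓
(job7, job3): job7 before job3 ✓
(job7, job5): job7 before job5 ✓
(job8, job1): job8 before job1 ✓
(job8, job3): job8 before job3 ✓
(job8, job5): job8 before job5 ✓
(job9, job1): job9 before job1 ✓
(job9, job3): job9 before job3 ✓
(job9, job5): job9 before job5 ✓
Count: 16.

16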